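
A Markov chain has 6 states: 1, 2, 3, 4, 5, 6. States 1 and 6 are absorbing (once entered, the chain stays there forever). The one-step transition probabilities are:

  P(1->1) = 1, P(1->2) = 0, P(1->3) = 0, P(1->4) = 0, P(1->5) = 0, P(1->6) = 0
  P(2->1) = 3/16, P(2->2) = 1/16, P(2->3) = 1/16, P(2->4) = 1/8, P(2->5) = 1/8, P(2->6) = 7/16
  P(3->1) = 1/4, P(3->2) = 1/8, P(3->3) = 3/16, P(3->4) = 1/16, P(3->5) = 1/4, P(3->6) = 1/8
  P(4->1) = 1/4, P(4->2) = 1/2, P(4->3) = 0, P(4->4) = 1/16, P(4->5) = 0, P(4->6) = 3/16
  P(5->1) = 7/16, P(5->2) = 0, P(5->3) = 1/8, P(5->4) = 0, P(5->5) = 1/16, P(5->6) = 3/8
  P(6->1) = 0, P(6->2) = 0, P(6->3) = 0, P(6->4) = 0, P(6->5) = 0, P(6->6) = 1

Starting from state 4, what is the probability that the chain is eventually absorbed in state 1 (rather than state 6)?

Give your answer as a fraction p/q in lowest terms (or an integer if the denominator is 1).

Answer: 5948/12787

Derivation:
Let a_i = P(absorbed in 1 | start in state i).
Boundary conditions: a_1 = 1, a_6 = 0.
For each transient state i, a_i = sum_j P(i->j) * a_j:
  a_2 = 3/16*a_1 + 1/16*a_2 + 1/16*a_3 + 1/8*a_4 + 1/8*a_5 + 7/16*a_6
  a_3 = 1/4*a_1 + 1/8*a_2 + 3/16*a_3 + 1/16*a_4 + 1/4*a_5 + 1/8*a_6
  a_4 = 1/4*a_1 + 1/2*a_2 + 0*a_3 + 1/16*a_4 + 0*a_5 + 3/16*a_6
  a_5 = 7/16*a_1 + 0*a_2 + 1/8*a_3 + 0*a_4 + 1/16*a_5 + 3/8*a_6

Substituting a_1 = 1 and a_6 = 0, rearrange to (I - Q) a = r where r[i] = P(i -> 1):
  [15/16, -1/16, -1/8, -1/8] . (a_2, a_3, a_4, a_5) = 3/16
  [-1/8, 13/16, -1/16, -1/4] . (a_2, a_3, a_4, a_5) = 1/4
  [-1/2, 0, 15/16, 0] . (a_2, a_3, a_4, a_5) = 1/4
  [0, -1/8, 0, 15/16] . (a_2, a_3, a_4, a_5) = 7/16

Solving yields:
  a_2 = 4759/12787
  a_3 = 382/673
  a_4 = 5948/12787
  a_5 = 365/673

Starting state is 4, so the absorption probability is a_4 = 5948/12787.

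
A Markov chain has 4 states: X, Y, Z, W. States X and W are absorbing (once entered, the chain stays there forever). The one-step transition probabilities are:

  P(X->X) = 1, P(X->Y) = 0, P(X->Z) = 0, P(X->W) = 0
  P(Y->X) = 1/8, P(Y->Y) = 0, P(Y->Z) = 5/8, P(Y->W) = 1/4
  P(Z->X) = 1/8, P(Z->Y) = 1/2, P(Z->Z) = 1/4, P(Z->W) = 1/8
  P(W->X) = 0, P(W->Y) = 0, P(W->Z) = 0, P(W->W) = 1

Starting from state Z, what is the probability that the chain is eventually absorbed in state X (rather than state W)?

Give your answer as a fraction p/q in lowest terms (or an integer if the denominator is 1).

Let a_i = P(absorbed in X | start in state i).
Boundary conditions: a_X = 1, a_W = 0.
For each transient state i, a_i = sum_j P(i->j) * a_j:
  a_Y = 1/8*a_X + 0*a_Y + 5/8*a_Z + 1/4*a_W
  a_Z = 1/8*a_X + 1/2*a_Y + 1/4*a_Z + 1/8*a_W

Substituting a_X = 1 and a_W = 0, rearrange to (I - Q) a = r where r[i] = P(i -> X):
  [1, -5/8] . (a_Y, a_Z) = 1/8
  [-1/2, 3/4] . (a_Y, a_Z) = 1/8

Solving yields:
  a_Y = 11/28
  a_Z = 3/7

Starting state is Z, so the absorption probability is a_Z = 3/7.

Answer: 3/7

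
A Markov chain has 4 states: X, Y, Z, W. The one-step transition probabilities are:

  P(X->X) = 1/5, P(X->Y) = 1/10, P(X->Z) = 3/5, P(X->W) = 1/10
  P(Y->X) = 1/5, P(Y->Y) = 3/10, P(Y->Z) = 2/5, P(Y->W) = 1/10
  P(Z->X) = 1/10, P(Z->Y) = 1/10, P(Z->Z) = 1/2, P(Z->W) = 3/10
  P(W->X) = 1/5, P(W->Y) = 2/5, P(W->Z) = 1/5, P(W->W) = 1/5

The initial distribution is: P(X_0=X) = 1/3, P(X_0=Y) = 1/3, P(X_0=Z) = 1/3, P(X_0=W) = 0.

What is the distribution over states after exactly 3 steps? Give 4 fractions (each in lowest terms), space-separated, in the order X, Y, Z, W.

Propagating the distribution step by step (d_{t+1} = d_t * P):
d_0 = (X=1/3, Y=1/3, Z=1/3, W=0)
  d_1[X] = 1/3*1/5 + 1/3*1/5 + 1/3*1/10 + 0*1/5 = 1/6
  d_1[Y] = 1/3*1/10 + 1/3*3/10 + 1/3*1/10 + 0*2/5 = 1/6
  d_1[Z] = 1/3*3/5 + 1/3*2/5 + 1/3*1/2 + 0*1/5 = 1/2
  d_1[W] = 1/3*1/10 + 1/3*1/10 + 1/3*3/10 + 0*1/5 = 1/6
d_1 = (X=1/6, Y=1/6, Z=1/2, W=1/6)
  d_2[X] = 1/6*1/5 + 1/6*1/5 + 1/2*1/10 + 1/6*1/5 = 3/20
  d_2[Y] = 1/6*1/10 + 1/6*3/10 + 1/2*1/10 + 1/6*2/5 = 11/60
  d_2[Z] = 1/6*3/5 + 1/6*2/5 + 1/2*1/2 + 1/6*1/5 = 9/20
  d_2[W] = 1/6*1/10 + 1/6*1/10 + 1/2*3/10 + 1/6*1/5 = 13/60
d_2 = (X=3/20, Y=11/60, Z=9/20, W=13/60)
  d_3[X] = 3/20*1/5 + 11/60*1/5 + 9/20*1/10 + 13/60*1/5 = 31/200
  d_3[Y] = 3/20*1/10 + 11/60*3/10 + 9/20*1/10 + 13/60*2/5 = 121/600
  d_3[Z] = 3/20*3/5 + 11/60*2/5 + 9/20*1/2 + 13/60*1/5 = 259/600
  d_3[W] = 3/20*1/10 + 11/60*1/10 + 9/20*3/10 + 13/60*1/5 = 127/600
d_3 = (X=31/200, Y=121/600, Z=259/600, W=127/600)

Answer: 31/200 121/600 259/600 127/600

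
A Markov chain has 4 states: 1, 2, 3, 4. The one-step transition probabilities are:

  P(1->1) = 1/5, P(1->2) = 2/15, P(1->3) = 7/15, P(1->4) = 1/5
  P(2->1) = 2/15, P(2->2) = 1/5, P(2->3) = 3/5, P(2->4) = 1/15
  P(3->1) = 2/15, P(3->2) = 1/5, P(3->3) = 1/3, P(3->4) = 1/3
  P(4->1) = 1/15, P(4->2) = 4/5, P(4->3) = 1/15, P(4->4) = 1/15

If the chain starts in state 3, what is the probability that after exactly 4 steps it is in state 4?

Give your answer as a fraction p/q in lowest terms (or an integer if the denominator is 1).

Computing P^4 by repeated multiplication:
P^1 =
  1: [1/5, 2/15, 7/15, 1/5]
  2: [2/15, 1/5, 3/5, 1/15]
  3: [2/15, 1/5, 1/3, 1/3]
  4: [1/15, 4/5, 1/15, 1/15]
P^2 =
  1: [2/15, 23/75, 77/225, 49/225]
  2: [31/225, 52/225, 29/75, 11/45]
  3: [3/25, 88/225, 71/225, 13/75]
  4: [2/15, 53/225, 121/225, 7/75]
P^3 =
  1: [431/3375, 362/1125, 253/675, 593/3375]
  2: [142/1125, 1139/3375, 47/135, 127/675]
  3: [146/1125, 37/125, 11/27, 563/3375]
  4: [17/125, 278/1125, 1313/3375, 769/3375]
P^4 =
  1: [244/1875, 15031/50625, 19709/50625, 1033/5625]
  2: [6541/50625, 5138/16875, 6581/16875, 8927/50625]
  3: [53/405, 4918/16875, 3899/10125, 9751/50625]
  4: [1288/10125, 1843/5625, 18053/50625, 1909/10125]

(P^4)[3 -> 4] = 9751/50625

Answer: 9751/50625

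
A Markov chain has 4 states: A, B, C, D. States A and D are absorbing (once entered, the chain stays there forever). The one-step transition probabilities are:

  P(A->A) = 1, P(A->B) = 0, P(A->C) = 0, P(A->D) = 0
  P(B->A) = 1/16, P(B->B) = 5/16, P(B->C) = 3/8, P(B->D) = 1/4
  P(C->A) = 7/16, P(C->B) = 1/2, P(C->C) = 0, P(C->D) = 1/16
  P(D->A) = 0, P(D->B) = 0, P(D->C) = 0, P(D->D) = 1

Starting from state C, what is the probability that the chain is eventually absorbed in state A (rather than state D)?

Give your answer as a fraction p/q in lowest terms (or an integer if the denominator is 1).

Answer: 85/128

Derivation:
Let a_i = P(absorbed in A | start in state i).
Boundary conditions: a_A = 1, a_D = 0.
For each transient state i, a_i = sum_j P(i->j) * a_j:
  a_B = 1/16*a_A + 5/16*a_B + 3/8*a_C + 1/4*a_D
  a_C = 7/16*a_A + 1/2*a_B + 0*a_C + 1/16*a_D

Substituting a_A = 1 and a_D = 0, rearrange to (I - Q) a = r where r[i] = P(i -> A):
  [11/16, -3/8] . (a_B, a_C) = 1/16
  [-1/2, 1] . (a_B, a_C) = 7/16

Solving yields:
  a_B = 29/64
  a_C = 85/128

Starting state is C, so the absorption probability is a_C = 85/128.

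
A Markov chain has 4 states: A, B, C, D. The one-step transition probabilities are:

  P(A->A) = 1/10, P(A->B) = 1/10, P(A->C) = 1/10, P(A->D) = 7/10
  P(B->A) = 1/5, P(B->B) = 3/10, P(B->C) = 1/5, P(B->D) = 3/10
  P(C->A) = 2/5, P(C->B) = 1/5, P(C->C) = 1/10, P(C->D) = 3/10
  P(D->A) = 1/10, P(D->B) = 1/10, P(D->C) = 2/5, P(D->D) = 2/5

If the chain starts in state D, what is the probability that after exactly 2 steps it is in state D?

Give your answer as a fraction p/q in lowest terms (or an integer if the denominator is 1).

Answer: 19/50

Derivation:
Computing P^2 by repeated multiplication:
P^1 =
  A: [1/10, 1/10, 1/10, 7/10]
  B: [1/5, 3/10, 1/5, 3/10]
  C: [2/5, 1/5, 1/10, 3/10]
  D: [1/10, 1/10, 2/5, 2/5]
P^2 =
  A: [7/50, 13/100, 8/25, 41/100]
  B: [19/100, 9/50, 11/50, 41/100]
  C: [3/20, 3/20, 21/100, 49/100]
  D: [23/100, 4/25, 23/100, 19/50]

(P^2)[D -> D] = 19/50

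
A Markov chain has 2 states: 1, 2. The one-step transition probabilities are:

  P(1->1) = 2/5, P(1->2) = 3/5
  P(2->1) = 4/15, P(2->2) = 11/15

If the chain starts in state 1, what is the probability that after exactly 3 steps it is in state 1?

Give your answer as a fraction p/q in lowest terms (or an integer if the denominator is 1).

Answer: 116/375

Derivation:
Computing P^3 by repeated multiplication:
P^1 =
  1: [2/5, 3/5]
  2: [4/15, 11/15]
P^2 =
  1: [8/25, 17/25]
  2: [68/225, 157/225]
P^3 =
  1: [116/375, 259/375]
  2: [1036/3375, 2339/3375]

(P^3)[1 -> 1] = 116/375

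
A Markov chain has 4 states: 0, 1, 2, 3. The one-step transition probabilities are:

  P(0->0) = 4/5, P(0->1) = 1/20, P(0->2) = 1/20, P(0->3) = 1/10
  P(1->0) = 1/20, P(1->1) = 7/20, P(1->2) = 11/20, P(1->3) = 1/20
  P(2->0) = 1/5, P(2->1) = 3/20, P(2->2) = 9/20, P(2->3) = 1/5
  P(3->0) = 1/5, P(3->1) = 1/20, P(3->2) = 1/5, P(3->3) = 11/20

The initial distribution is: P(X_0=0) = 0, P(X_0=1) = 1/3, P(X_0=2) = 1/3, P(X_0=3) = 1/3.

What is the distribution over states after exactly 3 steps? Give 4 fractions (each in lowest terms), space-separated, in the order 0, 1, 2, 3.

Answer: 1343/4000 383/3000 7123/24000 1151/4800

Derivation:
Propagating the distribution step by step (d_{t+1} = d_t * P):
d_0 = (0=0, 1=1/3, 2=1/3, 3=1/3)
  d_1[0] = 0*4/5 + 1/3*1/20 + 1/3*1/5 + 1/3*1/5 = 3/20
  d_1[1] = 0*1/20 + 1/3*7/20 + 1/3*3/20 + 1/3*1/20 = 11/60
  d_1[2] = 0*1/20 + 1/3*11/20 + 1/3*9/20 + 1/3*1/5 = 2/5
  d_1[3] = 0*1/10 + 1/3*1/20 + 1/3*1/5 + 1/3*11/20 = 4/15
d_1 = (0=3/20, 1=11/60, 2=2/5, 3=4/15)
  d_2[0] = 3/20*4/5 + 11/60*1/20 + 2/5*1/5 + 4/15*1/5 = 21/80
  d_2[1] = 3/20*1/20 + 11/60*7/20 + 2/5*3/20 + 4/15*1/20 = 29/200
  d_2[2] = 3/20*1/20 + 11/60*11/20 + 2/5*9/20 + 4/15*1/5 = 41/120
  d_2[3] = 3/20*1/10 + 11/60*1/20 + 2/5*1/5 + 4/15*11/20 = 301/1200
d_2 = (0=21/80, 1=29/200, 2=41/120, 3=301/1200)
  d_3[0] = 21/80*4/5 + 29/200*1/20 + 41/120*1/5 + 301/1200*1/5 = 1343/4000
  d_3[1] = 21/80*1/20 + 29/200*7/20 + 41/120*3/20 + 301/1200*1/20 = 383/3000
  d_3[2] = 21/80*1/20 + 29/200*11/20 + 41/120*9/20 + 301/1200*1/5 = 7123/24000
  d_3[3] = 21/80*1/10 + 29/200*1/20 + 41/120*1/5 + 301/1200*11/20 = 1151/4800
d_3 = (0=1343/4000, 1=383/3000, 2=7123/24000, 3=1151/4800)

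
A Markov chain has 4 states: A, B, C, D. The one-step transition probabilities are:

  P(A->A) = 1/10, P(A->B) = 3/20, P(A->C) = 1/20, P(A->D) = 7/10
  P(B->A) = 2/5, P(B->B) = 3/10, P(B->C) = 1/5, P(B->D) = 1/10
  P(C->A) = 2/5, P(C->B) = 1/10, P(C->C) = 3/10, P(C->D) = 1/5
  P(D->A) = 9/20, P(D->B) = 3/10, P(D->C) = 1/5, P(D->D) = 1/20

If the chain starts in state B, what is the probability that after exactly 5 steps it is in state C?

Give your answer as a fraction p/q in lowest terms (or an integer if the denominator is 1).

Answer: 271489/1600000

Derivation:
Computing P^5 by repeated multiplication:
P^1 =
  A: [1/10, 3/20, 1/20, 7/10]
  B: [2/5, 3/10, 1/5, 1/10]
  C: [2/5, 1/10, 3/10, 1/5]
  D: [9/20, 3/10, 1/5, 1/20]
P^2 =
  A: [81/200, 11/40, 19/100, 13/100]
  B: [57/200, 1/5, 4/25, 71/200]
  C: [29/100, 9/50, 17/100, 9/25]
  D: [107/400, 77/400, 61/400, 31/80]
P^3 =
  A: [57/200, 161/800, 633/4000, 711/2000]
  B: [1329/4000, 901/4000, 693/4000, 1077/4000]
  C: [331/1000, 89/400, 347/2000, 273/1000]
  D: [2713/8000, 367/1600, 1401/8000, 2051/8000]
P^4 =
  A: [13291/40000, 141/625, 6923/40000, 5381/20000]
  B: [25103/80000, 17241/80000, 13399/80000, 24257/80000]
  C: [6287/20000, 4313/20000, 1677/10000, 3023/10000]
  D: [49773/160000, 34257/160000, 26663/160000, 49307/160000]
P^5 =
  A: [31377/100000, 34487/160000, 133973/800000, 15161/50000]
  B: [513639/1600000, 70219/320000, 271489/1600000, 463777/1600000]
  C: [32081/100000, 87723/400000, 67847/400000, 58053/200000]
  D: [1030669/3200000, 704029/3200000, 544007/3200000, 184259/640000]

(P^5)[B -> C] = 271489/1600000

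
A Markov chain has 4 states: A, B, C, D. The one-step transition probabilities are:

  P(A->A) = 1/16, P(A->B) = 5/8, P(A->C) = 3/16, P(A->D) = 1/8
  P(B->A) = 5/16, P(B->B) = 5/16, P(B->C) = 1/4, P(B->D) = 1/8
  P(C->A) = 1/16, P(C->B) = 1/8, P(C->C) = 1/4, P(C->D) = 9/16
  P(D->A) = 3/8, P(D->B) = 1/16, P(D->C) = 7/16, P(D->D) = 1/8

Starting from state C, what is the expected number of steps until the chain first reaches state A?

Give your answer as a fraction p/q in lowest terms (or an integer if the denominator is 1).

Let h_i = expected steps to first reach A from state i.
Boundary: h_A = 0.
First-step equations for the other states:
  h_B = 1 + 5/16*h_A + 5/16*h_B + 1/4*h_C + 1/8*h_D
  h_C = 1 + 1/16*h_A + 1/8*h_B + 1/4*h_C + 9/16*h_D
  h_D = 1 + 3/8*h_A + 1/16*h_B + 7/16*h_C + 1/8*h_D

Substituting h_A = 0 and rearranging gives the linear system (I - Q) h = 1:
  [11/16, -1/4, -1/8] . (h_B, h_C, h_D) = 1
  [-1/8, 3/4, -9/16] . (h_B, h_C, h_D) = 1
  [-1/16, -7/16, 7/8] . (h_B, h_C, h_D) = 1

Solving yields:
  h_B = 752/191
  h_C = 4672/955
  h_D = 3696/955

Starting state is C, so the expected hitting time is h_C = 4672/955.

Answer: 4672/955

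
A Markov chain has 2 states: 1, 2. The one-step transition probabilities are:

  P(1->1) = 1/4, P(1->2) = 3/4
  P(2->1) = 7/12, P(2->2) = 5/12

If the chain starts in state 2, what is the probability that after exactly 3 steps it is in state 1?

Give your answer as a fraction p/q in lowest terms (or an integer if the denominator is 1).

Answer: 49/108

Derivation:
Computing P^3 by repeated multiplication:
P^1 =
  1: [1/4, 3/4]
  2: [7/12, 5/12]
P^2 =
  1: [1/2, 1/2]
  2: [7/18, 11/18]
P^3 =
  1: [5/12, 7/12]
  2: [49/108, 59/108]

(P^3)[2 -> 1] = 49/108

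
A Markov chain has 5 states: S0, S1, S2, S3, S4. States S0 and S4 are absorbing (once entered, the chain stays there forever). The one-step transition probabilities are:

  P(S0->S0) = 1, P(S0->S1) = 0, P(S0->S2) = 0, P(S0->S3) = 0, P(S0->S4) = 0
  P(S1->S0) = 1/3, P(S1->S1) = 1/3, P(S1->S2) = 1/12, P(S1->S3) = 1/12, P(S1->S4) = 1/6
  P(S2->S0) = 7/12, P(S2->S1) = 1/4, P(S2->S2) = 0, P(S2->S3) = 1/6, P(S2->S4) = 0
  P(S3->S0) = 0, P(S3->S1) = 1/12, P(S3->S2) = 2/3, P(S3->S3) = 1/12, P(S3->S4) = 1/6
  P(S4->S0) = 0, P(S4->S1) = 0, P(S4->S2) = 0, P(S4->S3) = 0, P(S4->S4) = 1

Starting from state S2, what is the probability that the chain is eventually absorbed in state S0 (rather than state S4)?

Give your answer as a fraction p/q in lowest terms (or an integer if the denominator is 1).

Answer: 749/857

Derivation:
Let a_i = P(absorbed in S0 | start in state i).
Boundary conditions: a_S0 = 1, a_S4 = 0.
For each transient state i, a_i = sum_j P(i->j) * a_j:
  a_S1 = 1/3*a_S0 + 1/3*a_S1 + 1/12*a_S2 + 1/12*a_S3 + 1/6*a_S4
  a_S2 = 7/12*a_S0 + 1/4*a_S1 + 0*a_S2 + 1/6*a_S3 + 0*a_S4
  a_S3 = 0*a_S0 + 1/12*a_S1 + 2/3*a_S2 + 1/12*a_S3 + 1/6*a_S4

Substituting a_S0 = 1 and a_S4 = 0, rearrange to (I - Q) a = r where r[i] = P(i -> S0):
  [2/3, -1/12, -1/12] . (a_S1, a_S2, a_S3) = 1/3
  [-1/4, 1, -1/6] . (a_S1, a_S2, a_S3) = 7/12
  [-1/12, -2/3, 11/12] . (a_S1, a_S2, a_S3) = 0

Solving yields:
  a_S1 = 597/857
  a_S2 = 749/857
  a_S3 = 599/857

Starting state is S2, so the absorption probability is a_S2 = 749/857.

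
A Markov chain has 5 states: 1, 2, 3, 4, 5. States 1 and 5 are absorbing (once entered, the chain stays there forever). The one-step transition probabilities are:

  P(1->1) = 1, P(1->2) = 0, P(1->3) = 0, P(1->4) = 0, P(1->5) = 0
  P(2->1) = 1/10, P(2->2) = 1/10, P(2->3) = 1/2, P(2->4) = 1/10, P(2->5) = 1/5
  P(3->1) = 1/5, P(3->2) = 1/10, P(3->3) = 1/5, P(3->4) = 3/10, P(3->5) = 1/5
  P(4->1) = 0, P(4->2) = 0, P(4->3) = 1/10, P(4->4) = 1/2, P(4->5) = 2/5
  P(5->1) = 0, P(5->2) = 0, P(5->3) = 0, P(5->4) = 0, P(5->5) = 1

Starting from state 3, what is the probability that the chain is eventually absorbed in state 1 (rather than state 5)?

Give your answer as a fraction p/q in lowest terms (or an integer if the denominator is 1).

Let a_i = P(absorbed in 1 | start in state i).
Boundary conditions: a_1 = 1, a_5 = 0.
For each transient state i, a_i = sum_j P(i->j) * a_j:
  a_2 = 1/10*a_1 + 1/10*a_2 + 1/2*a_3 + 1/10*a_4 + 1/5*a_5
  a_3 = 1/5*a_1 + 1/10*a_2 + 1/5*a_3 + 3/10*a_4 + 1/5*a_5
  a_4 = 0*a_1 + 0*a_2 + 1/10*a_3 + 1/2*a_4 + 2/5*a_5

Substituting a_1 = 1 and a_5 = 0, rearrange to (I - Q) a = r where r[i] = P(i -> 1):
  [9/10, -1/2, -1/10] . (a_2, a_3, a_4) = 1/10
  [-1/10, 4/5, -3/10] . (a_2, a_3, a_4) = 1/5
  [0, -1/10, 1/2] . (a_2, a_3, a_4) = 0

Solving yields:
  a_2 = 89/307
  a_3 = 95/307
  a_4 = 19/307

Starting state is 3, so the absorption probability is a_3 = 95/307.

Answer: 95/307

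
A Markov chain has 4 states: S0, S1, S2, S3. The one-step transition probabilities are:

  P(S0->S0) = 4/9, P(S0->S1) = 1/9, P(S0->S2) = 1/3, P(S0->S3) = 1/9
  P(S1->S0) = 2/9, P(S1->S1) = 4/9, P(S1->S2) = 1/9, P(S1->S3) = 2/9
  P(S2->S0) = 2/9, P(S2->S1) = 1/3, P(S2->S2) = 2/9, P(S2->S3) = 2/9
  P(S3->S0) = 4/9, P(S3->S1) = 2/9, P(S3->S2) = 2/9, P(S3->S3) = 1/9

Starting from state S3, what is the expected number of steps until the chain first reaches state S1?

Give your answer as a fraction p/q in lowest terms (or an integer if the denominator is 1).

Answer: 249/52

Derivation:
Let h_i = expected steps to first reach S1 from state i.
Boundary: h_S1 = 0.
First-step equations for the other states:
  h_S0 = 1 + 4/9*h_S0 + 1/9*h_S1 + 1/3*h_S2 + 1/9*h_S3
  h_S2 = 1 + 2/9*h_S0 + 1/3*h_S1 + 2/9*h_S2 + 2/9*h_S3
  h_S3 = 1 + 4/9*h_S0 + 2/9*h_S1 + 2/9*h_S2 + 1/9*h_S3

Substituting h_S1 = 0 and rearranging gives the linear system (I - Q) h = 1:
  [5/9, -1/3, -1/9] . (h_S0, h_S2, h_S3) = 1
  [-2/9, 7/9, -2/9] . (h_S0, h_S2, h_S3) = 1
  [-4/9, -2/9, 8/9] . (h_S0, h_S2, h_S3) = 1

Solving yields:
  h_S0 = 21/4
  h_S2 = 54/13
  h_S3 = 249/52

Starting state is S3, so the expected hitting time is h_S3 = 249/52.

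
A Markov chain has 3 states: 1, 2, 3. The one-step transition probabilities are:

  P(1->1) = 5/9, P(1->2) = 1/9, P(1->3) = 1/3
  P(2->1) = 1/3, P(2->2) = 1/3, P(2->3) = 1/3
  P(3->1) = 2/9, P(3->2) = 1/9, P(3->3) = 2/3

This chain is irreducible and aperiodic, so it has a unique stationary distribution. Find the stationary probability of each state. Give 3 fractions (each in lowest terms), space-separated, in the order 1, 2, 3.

Answer: 5/14 1/7 1/2

Derivation:
The stationary distribution satisfies pi = pi * P, i.e.:
  pi_1 = 5/9*pi_1 + 1/3*pi_2 + 2/9*pi_3
  pi_2 = 1/9*pi_1 + 1/3*pi_2 + 1/9*pi_3
  pi_3 = 1/3*pi_1 + 1/3*pi_2 + 2/3*pi_3
with normalization: pi_1 + pi_2 + pi_3 = 1.

Using the first 2 balance equations plus normalization, the linear system A*pi = b is:
  [-4/9, 1/3, 2/9] . pi = 0
  [1/9, -2/3, 1/9] . pi = 0
  [1, 1, 1] . pi = 1

Solving yields:
  pi_1 = 5/14
  pi_2 = 1/7
  pi_3 = 1/2

Verification (pi * P):
  5/14*5/9 + 1/7*1/3 + 1/2*2/9 = 5/14 = pi_1  (ok)
  5/14*1/9 + 1/7*1/3 + 1/2*1/9 = 1/7 = pi_2  (ok)
  5/14*1/3 + 1/7*1/3 + 1/2*2/3 = 1/2 = pi_3  (ok)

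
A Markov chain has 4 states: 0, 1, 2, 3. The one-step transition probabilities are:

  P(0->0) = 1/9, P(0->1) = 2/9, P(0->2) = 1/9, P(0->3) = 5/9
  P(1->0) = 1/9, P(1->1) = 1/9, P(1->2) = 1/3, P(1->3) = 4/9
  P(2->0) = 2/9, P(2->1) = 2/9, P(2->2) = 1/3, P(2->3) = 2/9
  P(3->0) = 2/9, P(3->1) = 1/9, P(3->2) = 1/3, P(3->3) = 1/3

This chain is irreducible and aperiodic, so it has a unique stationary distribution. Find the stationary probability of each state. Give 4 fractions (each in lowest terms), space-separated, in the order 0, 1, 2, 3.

The stationary distribution satisfies pi = pi * P, i.e.:
  pi_0 = 1/9*pi_0 + 1/9*pi_1 + 2/9*pi_2 + 2/9*pi_3
  pi_1 = 2/9*pi_0 + 1/9*pi_1 + 2/9*pi_2 + 1/9*pi_3
  pi_2 = 1/9*pi_0 + 1/3*pi_1 + 1/3*pi_2 + 1/3*pi_3
  pi_3 = 5/9*pi_0 + 4/9*pi_1 + 2/9*pi_2 + 1/3*pi_3
with normalization: pi_0 + pi_1 + pi_2 + pi_3 = 1.

Using the first 3 balance equations plus normalization, the linear system A*pi = b is:
  [-8/9, 1/9, 2/9, 2/9] . pi = 0
  [2/9, -8/9, 2/9, 1/9] . pi = 0
  [1/9, 1/3, -2/3, 1/3] . pi = 0
  [1, 1, 1, 1] . pi = 1

Solving yields:
  pi_0 = 150/817
  pi_1 = 134/817
  pi_2 = 239/817
  pi_3 = 294/817

Verification (pi * P):
  150/817*1/9 + 134/817*1/9 + 239/817*2/9 + 294/817*2/9 = 150/817 = pi_0  (ok)
  150/817*2/9 + 134/817*1/9 + 239/817*2/9 + 294/817*1/9 = 134/817 = pi_1  (ok)
  150/817*1/9 + 134/817*1/3 + 239/817*1/3 + 294/817*1/3 = 239/817 = pi_2  (ok)
  150/817*5/9 + 134/817*4/9 + 239/817*2/9 + 294/817*1/3 = 294/817 = pi_3  (ok)

Answer: 150/817 134/817 239/817 294/817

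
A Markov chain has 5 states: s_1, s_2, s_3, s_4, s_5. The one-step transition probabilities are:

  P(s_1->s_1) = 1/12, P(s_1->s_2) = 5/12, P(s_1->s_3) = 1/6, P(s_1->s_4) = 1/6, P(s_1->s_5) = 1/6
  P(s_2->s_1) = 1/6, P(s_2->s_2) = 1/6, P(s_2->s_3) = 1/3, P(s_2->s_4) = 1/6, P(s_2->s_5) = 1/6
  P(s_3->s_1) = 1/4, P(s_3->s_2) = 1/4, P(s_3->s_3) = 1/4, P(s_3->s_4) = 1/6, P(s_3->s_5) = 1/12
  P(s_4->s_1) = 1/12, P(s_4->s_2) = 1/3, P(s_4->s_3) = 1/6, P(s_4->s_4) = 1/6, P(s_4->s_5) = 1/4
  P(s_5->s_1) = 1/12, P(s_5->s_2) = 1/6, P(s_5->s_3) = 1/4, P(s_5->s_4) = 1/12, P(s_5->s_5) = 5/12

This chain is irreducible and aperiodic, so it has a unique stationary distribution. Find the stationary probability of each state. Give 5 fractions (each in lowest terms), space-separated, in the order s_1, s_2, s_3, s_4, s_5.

The stationary distribution satisfies pi = pi * P, i.e.:
  pi_s_1 = 1/12*pi_s_1 + 1/6*pi_s_2 + 1/4*pi_s_3 + 1/12*pi_s_4 + 1/12*pi_s_5
  pi_s_2 = 5/12*pi_s_1 + 1/6*pi_s_2 + 1/4*pi_s_3 + 1/3*pi_s_4 + 1/6*pi_s_5
  pi_s_3 = 1/6*pi_s_1 + 1/3*pi_s_2 + 1/4*pi_s_3 + 1/6*pi_s_4 + 1/4*pi_s_5
  pi_s_4 = 1/6*pi_s_1 + 1/6*pi_s_2 + 1/6*pi_s_3 + 1/6*pi_s_4 + 1/12*pi_s_5
  pi_s_5 = 1/6*pi_s_1 + 1/6*pi_s_2 + 1/12*pi_s_3 + 1/4*pi_s_4 + 5/12*pi_s_5
with normalization: pi_s_1 + pi_s_2 + pi_s_3 + pi_s_4 + pi_s_5 = 1.

Using the first 4 balance equations plus normalization, the linear system A*pi = b is:
  [-11/12, 1/6, 1/4, 1/12, 1/12] . pi = 0
  [5/12, -5/6, 1/4, 1/3, 1/6] . pi = 0
  [1/6, 1/3, -3/4, 1/6, 1/4] . pi = 0
  [1/6, 1/6, 1/6, -5/6, 1/12] . pi = 0
  [1, 1, 1, 1, 1] . pi = 1

Solving yields:
  pi_s_1 = 896/6177
  pi_s_2 = 4601/18531
  pi_s_3 = 4562/18531
  pi_s_4 = 2762/18531
  pi_s_5 = 1306/6177

Verification (pi * P):
  896/6177*1/12 + 4601/18531*1/6 + 4562/18531*1/4 + 2762/18531*1/12 + 1306/6177*1/12 = 896/6177 = pi_s_1  (ok)
  896/6177*5/12 + 4601/18531*1/6 + 4562/18531*1/4 + 2762/18531*1/3 + 1306/6177*1/6 = 4601/18531 = pi_s_2  (ok)
  896/6177*1/6 + 4601/18531*1/3 + 4562/18531*1/4 + 2762/18531*1/6 + 1306/6177*1/4 = 4562/18531 = pi_s_3  (ok)
  896/6177*1/6 + 4601/18531*1/6 + 4562/18531*1/6 + 2762/18531*1/6 + 1306/6177*1/12 = 2762/18531 = pi_s_4  (ok)
  896/6177*1/6 + 4601/18531*1/6 + 4562/18531*1/12 + 2762/18531*1/4 + 1306/6177*5/12 = 1306/6177 = pi_s_5  (ok)

Answer: 896/6177 4601/18531 4562/18531 2762/18531 1306/6177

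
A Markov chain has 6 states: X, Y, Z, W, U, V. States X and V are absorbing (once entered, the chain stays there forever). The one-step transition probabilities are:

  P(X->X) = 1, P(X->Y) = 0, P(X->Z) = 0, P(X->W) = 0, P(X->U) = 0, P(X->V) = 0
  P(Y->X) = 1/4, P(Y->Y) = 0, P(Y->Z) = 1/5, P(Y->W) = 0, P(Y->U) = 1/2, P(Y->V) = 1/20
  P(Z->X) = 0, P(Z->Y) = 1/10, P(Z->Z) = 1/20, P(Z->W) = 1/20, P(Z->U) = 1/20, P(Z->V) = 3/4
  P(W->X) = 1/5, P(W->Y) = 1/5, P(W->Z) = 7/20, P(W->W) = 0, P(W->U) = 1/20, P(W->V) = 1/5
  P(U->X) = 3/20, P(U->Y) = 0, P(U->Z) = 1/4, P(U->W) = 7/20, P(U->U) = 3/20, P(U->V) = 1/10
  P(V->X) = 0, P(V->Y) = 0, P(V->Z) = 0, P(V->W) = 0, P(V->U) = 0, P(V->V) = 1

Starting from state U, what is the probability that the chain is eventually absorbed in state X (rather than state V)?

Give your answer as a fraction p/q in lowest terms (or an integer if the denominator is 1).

Let a_i = P(absorbed in X | start in state i).
Boundary conditions: a_X = 1, a_V = 0.
For each transient state i, a_i = sum_j P(i->j) * a_j:
  a_Y = 1/4*a_X + 0*a_Y + 1/5*a_Z + 0*a_W + 1/2*a_U + 1/20*a_V
  a_Z = 0*a_X + 1/10*a_Y + 1/20*a_Z + 1/20*a_W + 1/20*a_U + 3/4*a_V
  a_W = 1/5*a_X + 1/5*a_Y + 7/20*a_Z + 0*a_W + 1/20*a_U + 1/5*a_V
  a_U = 3/20*a_X + 0*a_Y + 1/4*a_Z + 7/20*a_W + 3/20*a_U + 1/10*a_V

Substituting a_X = 1 and a_V = 0, rearrange to (I - Q) a = r where r[i] = P(i -> X):
  [1, -1/5, 0, -1/2] . (a_Y, a_Z, a_W, a_U) = 1/4
  [-1/10, 19/20, -1/20, -1/20] . (a_Y, a_Z, a_W, a_U) = 0
  [-1/5, -7/20, 1, -1/20] . (a_Y, a_Z, a_W, a_U) = 1/5
  [0, -1/4, -7/20, 17/20] . (a_Y, a_Z, a_W, a_U) = 3/20

Solving yields:
  a_Y = 11904/27383
  a_Z = 4435/54766
  a_W = 9095/27383
  a_U = 18459/54766

Starting state is U, so the absorption probability is a_U = 18459/54766.

Answer: 18459/54766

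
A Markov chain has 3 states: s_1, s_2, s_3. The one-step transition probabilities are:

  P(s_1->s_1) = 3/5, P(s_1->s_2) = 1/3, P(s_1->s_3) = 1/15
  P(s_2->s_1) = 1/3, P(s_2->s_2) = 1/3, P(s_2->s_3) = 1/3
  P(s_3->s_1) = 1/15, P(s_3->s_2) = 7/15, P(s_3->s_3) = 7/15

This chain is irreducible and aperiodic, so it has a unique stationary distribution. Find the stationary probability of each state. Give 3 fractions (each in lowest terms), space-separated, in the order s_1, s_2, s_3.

The stationary distribution satisfies pi = pi * P, i.e.:
  pi_s_1 = 3/5*pi_s_1 + 1/3*pi_s_2 + 1/15*pi_s_3
  pi_s_2 = 1/3*pi_s_1 + 1/3*pi_s_2 + 7/15*pi_s_3
  pi_s_3 = 1/15*pi_s_1 + 1/3*pi_s_2 + 7/15*pi_s_3
with normalization: pi_s_1 + pi_s_2 + pi_s_3 = 1.

Using the first 2 balance equations plus normalization, the linear system A*pi = b is:
  [-2/5, 1/3, 1/15] . pi = 0
  [1/3, -2/3, 7/15] . pi = 0
  [1, 1, 1] . pi = 1

Solving yields:
  pi_s_1 = 45/127
  pi_s_2 = 47/127
  pi_s_3 = 35/127

Verification (pi * P):
  45/127*3/5 + 47/127*1/3 + 35/127*1/15 = 45/127 = pi_s_1  (ok)
  45/127*1/3 + 47/127*1/3 + 35/127*7/15 = 47/127 = pi_s_2  (ok)
  45/127*1/15 + 47/127*1/3 + 35/127*7/15 = 35/127 = pi_s_3  (ok)

Answer: 45/127 47/127 35/127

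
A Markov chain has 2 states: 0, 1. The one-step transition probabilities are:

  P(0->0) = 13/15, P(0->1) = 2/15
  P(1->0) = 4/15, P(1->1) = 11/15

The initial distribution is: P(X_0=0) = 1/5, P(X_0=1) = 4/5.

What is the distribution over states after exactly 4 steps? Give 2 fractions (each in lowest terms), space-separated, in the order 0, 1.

Answer: 5683/9375 3692/9375

Derivation:
Propagating the distribution step by step (d_{t+1} = d_t * P):
d_0 = (0=1/5, 1=4/5)
  d_1[0] = 1/5*13/15 + 4/5*4/15 = 29/75
  d_1[1] = 1/5*2/15 + 4/5*11/15 = 46/75
d_1 = (0=29/75, 1=46/75)
  d_2[0] = 29/75*13/15 + 46/75*4/15 = 187/375
  d_2[1] = 29/75*2/15 + 46/75*11/15 = 188/375
d_2 = (0=187/375, 1=188/375)
  d_3[0] = 187/375*13/15 + 188/375*4/15 = 1061/1875
  d_3[1] = 187/375*2/15 + 188/375*11/15 = 814/1875
d_3 = (0=1061/1875, 1=814/1875)
  d_4[0] = 1061/1875*13/15 + 814/1875*4/15 = 5683/9375
  d_4[1] = 1061/1875*2/15 + 814/1875*11/15 = 3692/9375
d_4 = (0=5683/9375, 1=3692/9375)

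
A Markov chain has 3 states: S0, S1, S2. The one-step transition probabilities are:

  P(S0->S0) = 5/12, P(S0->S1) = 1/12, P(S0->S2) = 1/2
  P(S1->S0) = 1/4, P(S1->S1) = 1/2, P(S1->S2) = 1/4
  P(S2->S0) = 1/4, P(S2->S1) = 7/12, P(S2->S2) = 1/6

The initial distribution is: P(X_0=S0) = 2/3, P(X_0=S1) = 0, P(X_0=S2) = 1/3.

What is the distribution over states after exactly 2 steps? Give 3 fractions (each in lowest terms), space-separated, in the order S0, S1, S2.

Answer: 67/216 55/144 133/432

Derivation:
Propagating the distribution step by step (d_{t+1} = d_t * P):
d_0 = (S0=2/3, S1=0, S2=1/3)
  d_1[S0] = 2/3*5/12 + 0*1/4 + 1/3*1/4 = 13/36
  d_1[S1] = 2/3*1/12 + 0*1/2 + 1/3*7/12 = 1/4
  d_1[S2] = 2/3*1/2 + 0*1/4 + 1/3*1/6 = 7/18
d_1 = (S0=13/36, S1=1/4, S2=7/18)
  d_2[S0] = 13/36*5/12 + 1/4*1/4 + 7/18*1/4 = 67/216
  d_2[S1] = 13/36*1/12 + 1/4*1/2 + 7/18*7/12 = 55/144
  d_2[S2] = 13/36*1/2 + 1/4*1/4 + 7/18*1/6 = 133/432
d_2 = (S0=67/216, S1=55/144, S2=133/432)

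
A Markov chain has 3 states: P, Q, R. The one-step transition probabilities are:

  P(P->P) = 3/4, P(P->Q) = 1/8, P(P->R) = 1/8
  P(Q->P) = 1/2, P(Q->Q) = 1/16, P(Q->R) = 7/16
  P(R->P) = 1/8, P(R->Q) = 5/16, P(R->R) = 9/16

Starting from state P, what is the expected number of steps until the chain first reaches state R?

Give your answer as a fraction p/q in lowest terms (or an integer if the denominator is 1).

Let h_i = expected steps to first reach R from state i.
Boundary: h_R = 0.
First-step equations for the other states:
  h_P = 1 + 3/4*h_P + 1/8*h_Q + 1/8*h_R
  h_Q = 1 + 1/2*h_P + 1/16*h_Q + 7/16*h_R

Substituting h_R = 0 and rearranging gives the linear system (I - Q) h = 1:
  [1/4, -1/8] . (h_P, h_Q) = 1
  [-1/2, 15/16] . (h_P, h_Q) = 1

Solving yields:
  h_P = 68/11
  h_Q = 48/11

Starting state is P, so the expected hitting time is h_P = 68/11.

Answer: 68/11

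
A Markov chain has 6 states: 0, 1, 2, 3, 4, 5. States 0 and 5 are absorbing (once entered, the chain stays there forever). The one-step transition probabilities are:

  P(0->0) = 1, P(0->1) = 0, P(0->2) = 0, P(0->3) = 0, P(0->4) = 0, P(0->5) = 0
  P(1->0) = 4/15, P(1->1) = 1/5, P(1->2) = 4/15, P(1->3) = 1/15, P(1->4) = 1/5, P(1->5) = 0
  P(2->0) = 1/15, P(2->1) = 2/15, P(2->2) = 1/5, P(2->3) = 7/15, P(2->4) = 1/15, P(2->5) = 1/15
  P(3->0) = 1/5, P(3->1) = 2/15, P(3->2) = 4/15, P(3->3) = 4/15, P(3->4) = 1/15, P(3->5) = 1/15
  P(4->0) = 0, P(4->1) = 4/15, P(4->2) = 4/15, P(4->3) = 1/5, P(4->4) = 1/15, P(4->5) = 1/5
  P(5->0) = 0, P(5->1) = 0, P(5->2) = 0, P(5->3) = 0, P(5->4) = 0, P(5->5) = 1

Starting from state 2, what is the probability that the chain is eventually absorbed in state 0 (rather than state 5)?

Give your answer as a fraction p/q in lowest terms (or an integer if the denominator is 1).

Answer: 1867/2812

Derivation:
Let a_i = P(absorbed in 0 | start in state i).
Boundary conditions: a_0 = 1, a_5 = 0.
For each transient state i, a_i = sum_j P(i->j) * a_j:
  a_1 = 4/15*a_0 + 1/5*a_1 + 4/15*a_2 + 1/15*a_3 + 1/5*a_4 + 0*a_5
  a_2 = 1/15*a_0 + 2/15*a_1 + 1/5*a_2 + 7/15*a_3 + 1/15*a_4 + 1/15*a_5
  a_3 = 1/5*a_0 + 2/15*a_1 + 4/15*a_2 + 4/15*a_3 + 1/15*a_4 + 1/15*a_5
  a_4 = 0*a_0 + 4/15*a_1 + 4/15*a_2 + 1/5*a_3 + 1/15*a_4 + 1/5*a_5

Substituting a_0 = 1 and a_5 = 0, rearrange to (I - Q) a = r where r[i] = P(i -> 0):
  [4/5, -4/15, -1/15, -1/5] . (a_1, a_2, a_3, a_4) = 4/15
  [-2/15, 4/5, -7/15, -1/15] . (a_1, a_2, a_3, a_4) = 1/15
  [-2/15, -4/15, 11/15, -1/15] . (a_1, a_2, a_3, a_4) = 1/5
  [-4/15, -4/15, -1/5, 14/15] . (a_1, a_2, a_3, a_4) = 0

Solving yields:
  a_1 = 1057/1406
  a_2 = 1867/2812
  a_3 = 493/703
  a_4 = 390/703

Starting state is 2, so the absorption probability is a_2 = 1867/2812.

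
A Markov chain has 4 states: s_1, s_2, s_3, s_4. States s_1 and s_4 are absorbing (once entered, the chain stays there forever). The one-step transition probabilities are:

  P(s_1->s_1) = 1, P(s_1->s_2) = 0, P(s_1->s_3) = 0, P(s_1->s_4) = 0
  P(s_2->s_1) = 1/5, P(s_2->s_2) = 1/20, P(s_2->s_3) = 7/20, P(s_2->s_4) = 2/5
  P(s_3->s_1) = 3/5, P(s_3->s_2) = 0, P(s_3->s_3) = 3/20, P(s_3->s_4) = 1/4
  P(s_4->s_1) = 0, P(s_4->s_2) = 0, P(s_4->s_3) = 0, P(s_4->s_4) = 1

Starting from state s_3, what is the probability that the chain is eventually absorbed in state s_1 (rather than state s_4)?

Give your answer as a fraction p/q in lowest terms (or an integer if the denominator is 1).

Answer: 12/17

Derivation:
Let a_i = P(absorbed in s_1 | start in state i).
Boundary conditions: a_s_1 = 1, a_s_4 = 0.
For each transient state i, a_i = sum_j P(i->j) * a_j:
  a_s_2 = 1/5*a_s_1 + 1/20*a_s_2 + 7/20*a_s_3 + 2/5*a_s_4
  a_s_3 = 3/5*a_s_1 + 0*a_s_2 + 3/20*a_s_3 + 1/4*a_s_4

Substituting a_s_1 = 1 and a_s_4 = 0, rearrange to (I - Q) a = r where r[i] = P(i -> s_1):
  [19/20, -7/20] . (a_s_2, a_s_3) = 1/5
  [0, 17/20] . (a_s_2, a_s_3) = 3/5

Solving yields:
  a_s_2 = 8/17
  a_s_3 = 12/17

Starting state is s_3, so the absorption probability is a_s_3 = 12/17.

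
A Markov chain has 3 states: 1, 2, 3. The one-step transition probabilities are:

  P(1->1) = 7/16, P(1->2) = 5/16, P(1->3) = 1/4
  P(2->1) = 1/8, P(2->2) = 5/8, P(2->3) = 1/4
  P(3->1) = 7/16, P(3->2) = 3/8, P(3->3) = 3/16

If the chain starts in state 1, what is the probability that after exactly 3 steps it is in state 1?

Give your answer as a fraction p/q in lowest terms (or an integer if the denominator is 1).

Answer: 1247/4096

Derivation:
Computing P^3 by repeated multiplication:
P^1 =
  1: [7/16, 5/16, 1/4]
  2: [1/8, 5/8, 1/4]
  3: [7/16, 3/8, 3/16]
P^2 =
  1: [87/256, 109/256, 15/64]
  2: [31/128, 67/128, 15/64]
  3: [41/128, 113/256, 61/256]
P^3 =
  1: [1247/4096, 1885/4096, 241/1024]
  2: [561/2048, 1005/2048, 241/1024]
  3: [1227/4096, 953/2048, 963/4096]

(P^3)[1 -> 1] = 1247/4096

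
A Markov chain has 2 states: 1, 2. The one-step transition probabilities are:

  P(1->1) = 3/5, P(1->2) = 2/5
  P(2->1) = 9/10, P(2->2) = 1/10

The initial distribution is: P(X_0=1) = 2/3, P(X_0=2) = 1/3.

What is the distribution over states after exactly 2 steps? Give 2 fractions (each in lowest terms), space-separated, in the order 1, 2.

Answer: 69/100 31/100

Derivation:
Propagating the distribution step by step (d_{t+1} = d_t * P):
d_0 = (1=2/3, 2=1/3)
  d_1[1] = 2/3*3/5 + 1/3*9/10 = 7/10
  d_1[2] = 2/3*2/5 + 1/3*1/10 = 3/10
d_1 = (1=7/10, 2=3/10)
  d_2[1] = 7/10*3/5 + 3/10*9/10 = 69/100
  d_2[2] = 7/10*2/5 + 3/10*1/10 = 31/100
d_2 = (1=69/100, 2=31/100)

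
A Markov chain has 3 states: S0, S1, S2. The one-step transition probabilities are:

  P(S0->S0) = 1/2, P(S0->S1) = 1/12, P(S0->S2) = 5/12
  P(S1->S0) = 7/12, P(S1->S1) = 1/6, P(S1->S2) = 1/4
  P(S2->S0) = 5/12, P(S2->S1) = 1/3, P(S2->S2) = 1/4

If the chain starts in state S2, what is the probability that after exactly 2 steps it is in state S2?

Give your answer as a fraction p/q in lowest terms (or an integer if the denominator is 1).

Computing P^2 by repeated multiplication:
P^1 =
  S0: [1/2, 1/12, 5/12]
  S1: [7/12, 1/6, 1/4]
  S2: [5/12, 1/3, 1/4]
P^2 =
  S0: [17/36, 7/36, 1/3]
  S1: [71/144, 23/144, 25/72]
  S2: [73/144, 25/144, 23/72]

(P^2)[S2 -> S2] = 23/72

Answer: 23/72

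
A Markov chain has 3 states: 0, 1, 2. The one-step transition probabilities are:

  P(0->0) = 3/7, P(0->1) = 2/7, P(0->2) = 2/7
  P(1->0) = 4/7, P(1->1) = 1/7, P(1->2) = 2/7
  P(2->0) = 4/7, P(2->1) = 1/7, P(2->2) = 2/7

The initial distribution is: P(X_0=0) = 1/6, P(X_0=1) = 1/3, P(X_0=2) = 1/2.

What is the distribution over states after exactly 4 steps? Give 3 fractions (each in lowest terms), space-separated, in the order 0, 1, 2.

Answer: 7201/14406 3089/14406 2/7

Derivation:
Propagating the distribution step by step (d_{t+1} = d_t * P):
d_0 = (0=1/6, 1=1/3, 2=1/2)
  d_1[0] = 1/6*3/7 + 1/3*4/7 + 1/2*4/7 = 23/42
  d_1[1] = 1/6*2/7 + 1/3*1/7 + 1/2*1/7 = 1/6
  d_1[2] = 1/6*2/7 + 1/3*2/7 + 1/2*2/7 = 2/7
d_1 = (0=23/42, 1=1/6, 2=2/7)
  d_2[0] = 23/42*3/7 + 1/6*4/7 + 2/7*4/7 = 145/294
  d_2[1] = 23/42*2/7 + 1/6*1/7 + 2/7*1/7 = 65/294
  d_2[2] = 23/42*2/7 + 1/6*2/7 + 2/7*2/7 = 2/7
d_2 = (0=145/294, 1=65/294, 2=2/7)
  d_3[0] = 145/294*3/7 + 65/294*4/7 + 2/7*4/7 = 1031/2058
  d_3[1] = 145/294*2/7 + 65/294*1/7 + 2/7*1/7 = 439/2058
  d_3[2] = 145/294*2/7 + 65/294*2/7 + 2/7*2/7 = 2/7
d_3 = (0=1031/2058, 1=439/2058, 2=2/7)
  d_4[0] = 1031/2058*3/7 + 439/2058*4/7 + 2/7*4/7 = 7201/14406
  d_4[1] = 1031/2058*2/7 + 439/2058*1/7 + 2/7*1/7 = 3089/14406
  d_4[2] = 1031/2058*2/7 + 439/2058*2/7 + 2/7*2/7 = 2/7
d_4 = (0=7201/14406, 1=3089/14406, 2=2/7)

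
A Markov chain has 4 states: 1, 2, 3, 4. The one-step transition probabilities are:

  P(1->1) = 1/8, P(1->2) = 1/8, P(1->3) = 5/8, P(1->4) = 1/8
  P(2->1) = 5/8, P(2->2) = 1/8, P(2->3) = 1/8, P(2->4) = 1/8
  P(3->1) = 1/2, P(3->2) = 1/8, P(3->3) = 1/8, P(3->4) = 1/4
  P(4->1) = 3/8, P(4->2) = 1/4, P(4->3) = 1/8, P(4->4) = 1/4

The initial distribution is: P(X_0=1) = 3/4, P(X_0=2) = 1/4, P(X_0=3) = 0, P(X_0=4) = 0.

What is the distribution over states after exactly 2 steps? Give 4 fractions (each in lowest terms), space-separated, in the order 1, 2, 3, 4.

Propagating the distribution step by step (d_{t+1} = d_t * P):
d_0 = (1=3/4, 2=1/4, 3=0, 4=0)
  d_1[1] = 3/4*1/8 + 1/4*5/8 + 0*1/2 + 0*3/8 = 1/4
  d_1[2] = 3/4*1/8 + 1/4*1/8 + 0*1/8 + 0*1/4 = 1/8
  d_1[3] = 3/4*5/8 + 1/4*1/8 + 0*1/8 + 0*1/8 = 1/2
  d_1[4] = 3/4*1/8 + 1/4*1/8 + 0*1/4 + 0*1/4 = 1/8
d_1 = (1=1/4, 2=1/8, 3=1/2, 4=1/8)
  d_2[1] = 1/4*1/8 + 1/8*5/8 + 1/2*1/2 + 1/8*3/8 = 13/32
  d_2[2] = 1/4*1/8 + 1/8*1/8 + 1/2*1/8 + 1/8*1/4 = 9/64
  d_2[3] = 1/4*5/8 + 1/8*1/8 + 1/2*1/8 + 1/8*1/8 = 1/4
  d_2[4] = 1/4*1/8 + 1/8*1/8 + 1/2*1/4 + 1/8*1/4 = 13/64
d_2 = (1=13/32, 2=9/64, 3=1/4, 4=13/64)

Answer: 13/32 9/64 1/4 13/64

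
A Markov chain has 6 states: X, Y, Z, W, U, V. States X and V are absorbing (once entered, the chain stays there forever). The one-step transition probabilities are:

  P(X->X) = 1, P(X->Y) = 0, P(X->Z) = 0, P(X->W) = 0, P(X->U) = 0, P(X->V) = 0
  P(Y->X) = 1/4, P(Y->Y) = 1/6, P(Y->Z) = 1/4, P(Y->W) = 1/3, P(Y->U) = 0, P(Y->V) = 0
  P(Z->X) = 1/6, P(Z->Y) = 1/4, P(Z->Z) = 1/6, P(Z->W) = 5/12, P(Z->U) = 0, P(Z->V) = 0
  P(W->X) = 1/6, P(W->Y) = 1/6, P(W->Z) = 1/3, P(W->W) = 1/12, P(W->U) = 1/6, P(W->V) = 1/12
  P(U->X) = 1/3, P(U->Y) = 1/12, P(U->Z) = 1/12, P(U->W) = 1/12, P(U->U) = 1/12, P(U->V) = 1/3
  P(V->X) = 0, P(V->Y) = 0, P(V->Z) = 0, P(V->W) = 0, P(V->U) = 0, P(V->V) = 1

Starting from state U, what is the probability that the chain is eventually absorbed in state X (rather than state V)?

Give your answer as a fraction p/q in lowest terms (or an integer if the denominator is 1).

Answer: 3877/6657

Derivation:
Let a_i = P(absorbed in X | start in state i).
Boundary conditions: a_X = 1, a_V = 0.
For each transient state i, a_i = sum_j P(i->j) * a_j:
  a_Y = 1/4*a_X + 1/6*a_Y + 1/4*a_Z + 1/3*a_W + 0*a_U + 0*a_V
  a_Z = 1/6*a_X + 1/4*a_Y + 1/6*a_Z + 5/12*a_W + 0*a_U + 0*a_V
  a_W = 1/6*a_X + 1/6*a_Y + 1/3*a_Z + 1/12*a_W + 1/6*a_U + 1/12*a_V
  a_U = 1/3*a_X + 1/12*a_Y + 1/12*a_Z + 1/12*a_W + 1/12*a_U + 1/3*a_V

Substituting a_X = 1 and a_V = 0, rearrange to (I - Q) a = r where r[i] = P(i -> X):
  [5/6, -1/4, -1/3, 0] . (a_Y, a_Z, a_W, a_U) = 1/4
  [-1/4, 5/6, -5/12, 0] . (a_Y, a_Z, a_W, a_U) = 1/6
  [-1/6, -1/3, 11/12, -1/6] . (a_Y, a_Z, a_W, a_U) = 1/6
  [-1/12, -1/12, -1/12, 11/12] . (a_Y, a_Z, a_W, a_U) = 1/3

Solving yields:
  a_Y = 5612/6657
  a_Z = 5479/6657
  a_W = 704/951
  a_U = 3877/6657

Starting state is U, so the absorption probability is a_U = 3877/6657.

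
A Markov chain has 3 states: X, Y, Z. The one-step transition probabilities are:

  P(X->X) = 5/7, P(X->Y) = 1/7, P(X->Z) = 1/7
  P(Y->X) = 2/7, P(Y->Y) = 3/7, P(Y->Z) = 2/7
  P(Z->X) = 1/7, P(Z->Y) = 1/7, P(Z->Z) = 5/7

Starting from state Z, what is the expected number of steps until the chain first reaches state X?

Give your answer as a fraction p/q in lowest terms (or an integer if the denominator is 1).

Answer: 35/6

Derivation:
Let h_i = expected steps to first reach X from state i.
Boundary: h_X = 0.
First-step equations for the other states:
  h_Y = 1 + 2/7*h_X + 3/7*h_Y + 2/7*h_Z
  h_Z = 1 + 1/7*h_X + 1/7*h_Y + 5/7*h_Z

Substituting h_X = 0 and rearranging gives the linear system (I - Q) h = 1:
  [4/7, -2/7] . (h_Y, h_Z) = 1
  [-1/7, 2/7] . (h_Y, h_Z) = 1

Solving yields:
  h_Y = 14/3
  h_Z = 35/6

Starting state is Z, so the expected hitting time is h_Z = 35/6.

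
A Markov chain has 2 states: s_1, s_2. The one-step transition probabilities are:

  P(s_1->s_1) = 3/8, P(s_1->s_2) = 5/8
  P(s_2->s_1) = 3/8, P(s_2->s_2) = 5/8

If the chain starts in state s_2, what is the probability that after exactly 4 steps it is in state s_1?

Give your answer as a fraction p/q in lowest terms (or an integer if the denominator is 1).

Computing P^4 by repeated multiplication:
P^1 =
  s_1: [3/8, 5/8]
  s_2: [3/8, 5/8]
P^2 =
  s_1: [3/8, 5/8]
  s_2: [3/8, 5/8]
P^3 =
  s_1: [3/8, 5/8]
  s_2: [3/8, 5/8]
P^4 =
  s_1: [3/8, 5/8]
  s_2: [3/8, 5/8]

(P^4)[s_2 -> s_1] = 3/8

Answer: 3/8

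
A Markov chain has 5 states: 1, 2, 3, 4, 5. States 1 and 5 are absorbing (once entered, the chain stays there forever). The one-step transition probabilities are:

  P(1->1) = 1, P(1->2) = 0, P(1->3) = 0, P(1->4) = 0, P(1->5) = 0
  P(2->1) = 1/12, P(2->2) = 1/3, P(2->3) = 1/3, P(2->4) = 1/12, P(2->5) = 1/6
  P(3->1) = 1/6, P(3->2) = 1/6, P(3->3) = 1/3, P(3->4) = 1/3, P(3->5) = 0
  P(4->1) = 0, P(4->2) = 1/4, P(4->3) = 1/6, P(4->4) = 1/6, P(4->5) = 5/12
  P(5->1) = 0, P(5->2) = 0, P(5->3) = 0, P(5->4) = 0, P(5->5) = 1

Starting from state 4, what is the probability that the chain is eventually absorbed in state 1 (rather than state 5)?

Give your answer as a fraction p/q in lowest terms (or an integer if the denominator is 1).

Let a_i = P(absorbed in 1 | start in state i).
Boundary conditions: a_1 = 1, a_5 = 0.
For each transient state i, a_i = sum_j P(i->j) * a_j:
  a_2 = 1/12*a_1 + 1/3*a_2 + 1/3*a_3 + 1/12*a_4 + 1/6*a_5
  a_3 = 1/6*a_1 + 1/6*a_2 + 1/3*a_3 + 1/3*a_4 + 0*a_5
  a_4 = 0*a_1 + 1/4*a_2 + 1/6*a_3 + 1/6*a_4 + 5/12*a_5

Substituting a_1 = 1 and a_5 = 0, rearrange to (I - Q) a = r where r[i] = P(i -> 1):
  [2/3, -1/3, -1/12] . (a_2, a_3, a_4) = 1/12
  [-1/6, 2/3, -1/3] . (a_2, a_3, a_4) = 1/6
  [-1/4, -1/6, 5/6] . (a_2, a_3, a_4) = 0

Solving yields:
  a_2 = 13/35
  a_3 = 31/70
  a_4 = 1/5

Starting state is 4, so the absorption probability is a_4 = 1/5.

Answer: 1/5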